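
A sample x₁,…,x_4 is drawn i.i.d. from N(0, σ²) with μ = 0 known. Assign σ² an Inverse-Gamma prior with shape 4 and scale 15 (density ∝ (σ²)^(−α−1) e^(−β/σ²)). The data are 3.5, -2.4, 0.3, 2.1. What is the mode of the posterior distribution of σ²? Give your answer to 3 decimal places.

Sum of squared deviations about the known mean: SS = (3.5−0)² + (-2.4−0)² + (0.3−0)² + (2.1−0)² = 22.51.
The Normal likelihood contributes (σ²)^(−n/2) exp(−SS/(2σ²)), so the posterior is Inverse-Gamma(α + n/2, β + SS/2) = Inverse-Gamma(6, 26.255).
The mode of Inverse-Gamma(a, b) is b/(a+1) = 26.255/7 ≈ 3.751.

σ̂²_MAP = 3.751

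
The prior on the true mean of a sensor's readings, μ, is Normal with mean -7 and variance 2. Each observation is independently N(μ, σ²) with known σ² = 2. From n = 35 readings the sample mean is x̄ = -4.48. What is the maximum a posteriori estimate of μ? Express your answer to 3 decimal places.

n = 35, x̄ = -4.48.
For a Normal prior and Normal likelihood with known variance, the posterior is Normal; its mode equals its mean, the precision-weighted average.
Prior precision 1/σ₀² = 1/2 = 0.5; data precision n/σ² = 35/2 = 17.5.
μ̂ = (0.5·(-7) + 17.5·(-4.48)) / (0.5 + 17.5) = (-81.9)/18 = -4.550.

μ̂_MAP = -4.550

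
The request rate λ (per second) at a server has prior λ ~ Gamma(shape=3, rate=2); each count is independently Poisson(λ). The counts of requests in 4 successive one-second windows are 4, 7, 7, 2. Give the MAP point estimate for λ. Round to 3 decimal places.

Σxᵢ = 4+7+7+2 = 20, with n = 4.
Posterior ∝ λ^2e^(−2λ) · λ^20e^(−4λ) = λ^22e^(−6λ), i.e. Gamma(shape=23, rate=6).
The mode of a Gamma(a, b) with a ≥ 1 (shape–rate) is (a−1)/b = 22/6 ≈ 3.667.

λ̂_MAP = 3.667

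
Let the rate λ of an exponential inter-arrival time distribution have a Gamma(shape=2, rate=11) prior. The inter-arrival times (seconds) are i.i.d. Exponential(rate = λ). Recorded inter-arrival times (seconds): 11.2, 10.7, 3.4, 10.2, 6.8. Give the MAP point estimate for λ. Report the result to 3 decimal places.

λ̂_MAP = 0.113

The Exponential(rate=λ) likelihood is ∝ λ^n e^(−λΣtᵢ). Here n = 5 and Σtᵢ = 11.2 + 10.7 + 3.4 + 10.2 + 6.8 = 42.3.
Posterior ∝ λe^(−11λ) · λ^5e^(−42.3λ) = λ^6e^(−53.3λ), i.e. Gamma(7, 53.3).
Mode = (a−1)/b = 6/53.3 ≈ 0.113.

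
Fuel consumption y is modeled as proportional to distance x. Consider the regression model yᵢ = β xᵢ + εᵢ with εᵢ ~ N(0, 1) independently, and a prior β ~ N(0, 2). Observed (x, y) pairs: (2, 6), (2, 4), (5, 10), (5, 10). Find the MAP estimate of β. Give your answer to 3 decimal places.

log p(β | y) = −Σ(yᵢ − βxᵢ)²/(2·1) − β²/(2·2) + const.
Setting the derivative to zero: Σxᵢ(yᵢ − βxᵢ)/1 − β/2 = 0, so β = Σxᵢyᵢ / (Σxᵢ² + σ²/τ²).
Σxᵢyᵢ = 2·6 + 2·4 + 5·10 + 5·10 = 120; Σxᵢ² = 58; σ²/τ² = 0.5.
β̂_MAP = 120 / (58 + 0.5) = 120/58.5 ≈ 2.051.

β̂_MAP = 2.051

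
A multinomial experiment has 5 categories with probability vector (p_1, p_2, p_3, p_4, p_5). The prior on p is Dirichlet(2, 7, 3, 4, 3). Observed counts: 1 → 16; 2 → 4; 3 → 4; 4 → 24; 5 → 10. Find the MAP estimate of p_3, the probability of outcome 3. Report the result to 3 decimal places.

MAP estimate: 0.083

The posterior is Dirichlet(αᵢ + nᵢ) = Dirichlet(18, 11, 7, 28, 13).
For a Dirichlet(a₁,…,a_K) with all aᵢ > 1, the mode has j-th component (aⱼ − 1)/(Σaᵢ − K).
Here Σaᵢ = 77 and K = 5, so p_3 = (7 − 1)/(77 − 5) = 6/72 ≈ 0.083.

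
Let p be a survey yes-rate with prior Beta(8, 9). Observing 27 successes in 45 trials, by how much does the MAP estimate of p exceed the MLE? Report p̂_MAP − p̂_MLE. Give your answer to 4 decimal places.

MAP − MLE = -0.0333

Posterior is Beta(35, 27); MAP = (35−1)/(62−2) = 34/60 ≈ 0.56667.
MLE ignores the prior: p̂_MLE = k/n = 27/45 ≈ 0.60000.
Difference = 34/60 − 27/45 = -1/30 ≈ -0.0333.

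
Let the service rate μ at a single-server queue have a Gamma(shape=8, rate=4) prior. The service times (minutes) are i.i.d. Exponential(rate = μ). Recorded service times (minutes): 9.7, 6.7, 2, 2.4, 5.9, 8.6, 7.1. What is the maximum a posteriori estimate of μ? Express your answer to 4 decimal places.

The Exponential(rate=μ) likelihood is ∝ μ^n e^(−μΣtᵢ). Here n = 7 and Σtᵢ = 9.7 + 6.7 + 2 + 2.4 + 5.9 + 8.6 + 7.1 = 42.4.
Posterior ∝ μ^7e^(−4μ) · μ^7e^(−42.4μ) = μ^14e^(−46.4μ), i.e. Gamma(15, 46.4).
Mode = (a−1)/b = 14/46.4 ≈ 0.3017.

μ̂_MAP = 0.3017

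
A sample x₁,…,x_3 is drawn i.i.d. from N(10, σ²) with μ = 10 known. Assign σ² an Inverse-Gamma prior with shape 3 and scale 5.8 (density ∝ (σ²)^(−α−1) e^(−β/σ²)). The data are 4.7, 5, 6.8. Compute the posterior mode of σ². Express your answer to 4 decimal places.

σ̂²_MAP = 6.8118

Sum of squared deviations about the known mean: SS = (4.7−10)² + (5−10)² + (6.8−10)² = 63.33.
The Normal likelihood contributes (σ²)^(−n/2) exp(−SS/(2σ²)), so the posterior is Inverse-Gamma(α + n/2, β + SS/2) = Inverse-Gamma(4.5, 37.465).
The mode of Inverse-Gamma(a, b) is b/(a+1) = 37.465/5.5 ≈ 6.8118.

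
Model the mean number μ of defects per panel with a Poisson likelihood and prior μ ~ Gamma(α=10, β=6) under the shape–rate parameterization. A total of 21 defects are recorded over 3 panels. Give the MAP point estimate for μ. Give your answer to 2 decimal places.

μ̂_MAP = 3.33

Σxᵢ = 21, n = 3.
Posterior ∝ μ^9e^(−6μ) · μ^21e^(−3μ) = μ^30e^(−9μ), i.e. Gamma(shape=31, rate=9).
The mode of a Gamma(a, b) with a ≥ 1 (shape–rate) is (a−1)/b = 30/9 ≈ 3.33.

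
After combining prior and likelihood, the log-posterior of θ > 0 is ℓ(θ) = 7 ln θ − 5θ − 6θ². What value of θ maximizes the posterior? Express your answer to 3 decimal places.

θ̂_MAP = 0.583

ℓ'(θ) = 7/θ − 5 − 12θ. Setting this to zero and multiplying by θ: 12θ² + 5θ − 7 = 0.
θ = (−5 + √(5² + 4·12·7)) / (2·12) = (−5 + √361) / 24 = (−5 + 19)/24 = 7/12.
ℓ''(θ) = −7/θ² − 12 < 0, confirming a maximum.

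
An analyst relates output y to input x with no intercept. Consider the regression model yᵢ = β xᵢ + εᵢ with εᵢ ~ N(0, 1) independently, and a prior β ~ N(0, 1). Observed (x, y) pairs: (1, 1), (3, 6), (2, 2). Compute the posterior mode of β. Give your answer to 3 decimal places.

β̂_MAP = 1.533

log p(β | y) = −Σ(yᵢ − βxᵢ)²/(2·1) − β²/(2·1) + const.
Setting the derivative to zero: Σxᵢ(yᵢ − βxᵢ)/1 − β/1 = 0, so β = Σxᵢyᵢ / (Σxᵢ² + σ²/τ²).
Σxᵢyᵢ = 1·1 + 3·6 + 2·2 = 23; Σxᵢ² = 14; σ²/τ² = 1.
β̂_MAP = 23 / (14 + 1) = 23/15 ≈ 1.533.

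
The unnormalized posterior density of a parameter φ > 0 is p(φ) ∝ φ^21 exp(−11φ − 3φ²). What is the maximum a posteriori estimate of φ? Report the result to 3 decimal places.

ℓ'(φ) = 21/φ − 11 − 6φ. Setting this to zero and multiplying by φ: 6φ² + 11φ − 21 = 0.
φ = (−11 + √(11² + 4·6·21)) / (2·6) = (−11 + √625) / 12 = (−11 + 25)/12 = 7/6.
ℓ''(φ) = −21/φ² − 6 < 0, confirming a maximum.

φ̂_MAP = 1.167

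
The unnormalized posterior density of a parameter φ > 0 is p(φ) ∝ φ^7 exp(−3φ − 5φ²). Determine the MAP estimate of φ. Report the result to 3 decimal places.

φ̂_MAP = 0.700

ℓ'(φ) = 7/φ − 3 − 10φ. Setting this to zero and multiplying by φ: 10φ² + 3φ − 7 = 0.
φ = (−3 + √(3² + 4·10·7)) / (2·10) = (−3 + √289) / 20 = (−3 + 17)/20 = 7/10.
ℓ''(φ) = −7/φ² − 10 < 0, confirming a maximum.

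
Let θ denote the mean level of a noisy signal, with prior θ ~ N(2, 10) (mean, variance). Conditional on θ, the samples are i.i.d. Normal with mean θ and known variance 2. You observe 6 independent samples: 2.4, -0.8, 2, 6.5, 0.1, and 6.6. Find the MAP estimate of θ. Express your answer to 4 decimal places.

n = 6; x̄ = (2.4 + (-0.8) + 2 + 6.5 + 0.1 + 6.6)/6 = 16.8/6 = 2.8.
For a Normal prior and Normal likelihood with known variance, the posterior is Normal; its mode equals its mean, the precision-weighted average.
Prior precision 1/σ₀² = 1/10 = 0.1; data precision n/σ² = 6/2 = 3.
θ̂ = (0.1·2 + 3·2.8) / (0.1 + 3) = 8.6/3.1 = 86/31 ≈ 2.7742.

θ̂_MAP = 2.7742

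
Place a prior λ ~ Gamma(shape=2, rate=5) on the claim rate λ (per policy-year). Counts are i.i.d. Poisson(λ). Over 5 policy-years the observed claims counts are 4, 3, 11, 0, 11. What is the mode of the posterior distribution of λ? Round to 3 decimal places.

Σxᵢ = 4+3+11+0+11 = 29, with n = 5.
Posterior ∝ λe^(−5λ) · λ^29e^(−5λ) = λ^30e^(−10λ), i.e. Gamma(shape=31, rate=10).
The mode of a Gamma(a, b) with a ≥ 1 (shape–rate) is (a−1)/b = 30/10 ≈ 3.000.

λ̂_MAP = 3.000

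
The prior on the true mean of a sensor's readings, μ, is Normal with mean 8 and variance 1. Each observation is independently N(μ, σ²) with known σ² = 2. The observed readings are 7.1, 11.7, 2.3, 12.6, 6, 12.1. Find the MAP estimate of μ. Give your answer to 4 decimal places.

n = 6; x̄ = (7.1 + 11.7 + 2.3 + 12.6 + 6 + 12.1)/6 = 51.8/6 = 259/30 ≈ 8.6333.
For a Normal prior and Normal likelihood with known variance, the posterior is Normal; its mode equals its mean, the precision-weighted average.
Prior precision 1/σ₀² = 1/1 = 1; data precision n/σ² = 6/2 = 3.
μ̂ = (1·8 + 3·(259/30)) / (1 + 3) = 33.9/4 = 8.4750.

μ̂_MAP = 8.4750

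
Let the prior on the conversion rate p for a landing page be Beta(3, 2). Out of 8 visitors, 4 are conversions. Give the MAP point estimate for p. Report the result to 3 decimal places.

p̂_MAP = 0.545

Prior: Beta(3, 2).
Data: 4 successes in 8 trials. The binomial likelihood contributes p^4(1−p)^4, so the posterior is Beta(3+4, 2+4) = Beta(7, 6).
For Beta(a, b) with a, b > 1 the mode is (a−1)/(a+b−2) = 6/11 ≈ 0.545.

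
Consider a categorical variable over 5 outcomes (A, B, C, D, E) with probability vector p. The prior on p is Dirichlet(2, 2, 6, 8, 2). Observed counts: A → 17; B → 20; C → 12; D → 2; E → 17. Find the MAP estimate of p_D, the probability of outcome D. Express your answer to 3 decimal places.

The posterior is Dirichlet(αᵢ + nᵢ) = Dirichlet(19, 22, 18, 10, 19).
For a Dirichlet(a₁,…,a_K) with all aᵢ > 1, the mode has j-th component (aⱼ − 1)/(Σaᵢ − K).
Here Σaᵢ = 88 and K = 5, so p_D = (10 − 1)/(88 − 5) = 9/83 ≈ 0.108.

MAP estimate of p_D = 0.108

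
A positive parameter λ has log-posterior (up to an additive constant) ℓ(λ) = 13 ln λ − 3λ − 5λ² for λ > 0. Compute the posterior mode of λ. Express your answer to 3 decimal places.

λ̂_MAP = 1.000

ℓ'(λ) = 13/λ − 3 − 10λ. Setting this to zero and multiplying by λ: 10λ² + 3λ − 13 = 0.
λ = (−3 + √(3² + 4·10·13)) / (2·10) = (−3 + √529) / 20 = (−3 + 23)/20 = 1.
ℓ''(λ) = −13/λ² − 10 < 0, confirming a maximum.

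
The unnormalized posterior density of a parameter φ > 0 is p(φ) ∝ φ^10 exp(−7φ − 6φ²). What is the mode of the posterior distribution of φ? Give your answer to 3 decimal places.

φ̂_MAP = 0.667

ℓ'(φ) = 10/φ − 7 − 12φ. Setting this to zero and multiplying by φ: 12φ² + 7φ − 10 = 0.
φ = (−7 + √(7² + 4·12·10)) / (2·12) = (−7 + √529) / 24 = (−7 + 23)/24 = 2/3.
ℓ''(φ) = −10/φ² − 12 < 0, confirming a maximum.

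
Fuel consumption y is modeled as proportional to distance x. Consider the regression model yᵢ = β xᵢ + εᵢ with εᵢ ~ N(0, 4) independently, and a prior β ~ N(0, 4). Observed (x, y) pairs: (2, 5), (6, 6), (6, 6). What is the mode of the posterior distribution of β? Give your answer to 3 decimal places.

log p(β | y) = −Σ(yᵢ − βxᵢ)²/(2·4) − β²/(2·4) + const.
Setting the derivative to zero: Σxᵢ(yᵢ − βxᵢ)/4 − β/4 = 0, so β = Σxᵢyᵢ / (Σxᵢ² + σ²/τ²).
Σxᵢyᵢ = 2·5 + 6·6 + 6·6 = 82; Σxᵢ² = 76; σ²/τ² = 1.
β̂_MAP = 82 / (76 + 1) = 82/77 ≈ 1.065.

β̂_MAP = 1.065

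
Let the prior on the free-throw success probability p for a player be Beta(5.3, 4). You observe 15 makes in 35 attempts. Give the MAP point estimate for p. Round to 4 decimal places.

Prior: Beta(5.3, 4).
Data: 15 successes in 35 trials. The binomial likelihood contributes p^15(1−p)^20, so the posterior is Beta(5.3+15, 4+20) = Beta(20.3, 24).
For Beta(a, b) with a, b > 1 the mode is (a−1)/(a+b−2) = 19.3/42.3 ≈ 0.4563.

p̂_MAP = 0.4563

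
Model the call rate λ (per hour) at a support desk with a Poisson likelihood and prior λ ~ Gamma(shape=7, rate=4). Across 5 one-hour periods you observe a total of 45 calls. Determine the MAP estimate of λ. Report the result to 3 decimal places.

λ̂_MAP = 5.667

Σxᵢ = 45, n = 5.
Posterior ∝ λ^6e^(−4λ) · λ^45e^(−5λ) = λ^51e^(−9λ), i.e. Gamma(shape=52, rate=9).
The mode of a Gamma(a, b) with a ≥ 1 (shape–rate) is (a−1)/b = 51/9 ≈ 5.667.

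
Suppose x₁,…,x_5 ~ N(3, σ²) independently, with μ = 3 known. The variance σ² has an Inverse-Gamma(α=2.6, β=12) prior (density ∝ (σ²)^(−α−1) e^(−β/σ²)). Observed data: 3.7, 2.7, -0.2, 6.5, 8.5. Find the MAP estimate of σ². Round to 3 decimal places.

Sum of squared deviations about the known mean: SS = (3.7−3)² + (2.7−3)² + (-0.2−3)² + (6.5−3)² + (8.5−3)² = 53.32.
The Normal likelihood contributes (σ²)^(−n/2) exp(−SS/(2σ²)), so the posterior is Inverse-Gamma(α + n/2, β + SS/2) = Inverse-Gamma(5.1, 38.66).
The mode of Inverse-Gamma(a, b) is b/(a+1) = 38.66/6.1 ≈ 6.338.

σ̂²_MAP = 6.338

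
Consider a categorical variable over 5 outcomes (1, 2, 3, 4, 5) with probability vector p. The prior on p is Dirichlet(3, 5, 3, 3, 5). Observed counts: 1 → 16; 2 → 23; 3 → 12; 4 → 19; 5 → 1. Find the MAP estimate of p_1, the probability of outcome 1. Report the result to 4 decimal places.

MAP estimate: 0.2118

The posterior is Dirichlet(αᵢ + nᵢ) = Dirichlet(19, 28, 15, 22, 6).
For a Dirichlet(a₁,…,a_K) with all aᵢ > 1, the mode has j-th component (aⱼ − 1)/(Σaᵢ − K).
Here Σaᵢ = 90 and K = 5, so p_1 = (19 − 1)/(90 − 5) = 18/85 ≈ 0.2118.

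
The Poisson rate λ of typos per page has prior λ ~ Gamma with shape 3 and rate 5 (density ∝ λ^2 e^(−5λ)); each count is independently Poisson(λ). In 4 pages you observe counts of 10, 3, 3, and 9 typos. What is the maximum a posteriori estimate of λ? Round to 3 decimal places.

λ̂_MAP = 3.000

Σxᵢ = 10+3+3+9 = 25, with n = 4.
Posterior ∝ λ^2e^(−5λ) · λ^25e^(−4λ) = λ^27e^(−9λ), i.e. Gamma(shape=28, rate=9).
The mode of a Gamma(a, b) with a ≥ 1 (shape–rate) is (a−1)/b = 27/9 ≈ 3.000.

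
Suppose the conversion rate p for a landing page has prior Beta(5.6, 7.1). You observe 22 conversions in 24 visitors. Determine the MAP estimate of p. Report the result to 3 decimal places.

p̂_MAP = 0.767

Prior: Beta(5.6, 7.1).
Data: 22 successes in 24 trials. The binomial likelihood contributes p^22(1−p)^2, so the posterior is Beta(5.6+22, 7.1+2) = Beta(27.6, 9.1).
For Beta(a, b) with a, b > 1 the mode is (a−1)/(a+b−2) = 26.6/34.7 ≈ 0.767.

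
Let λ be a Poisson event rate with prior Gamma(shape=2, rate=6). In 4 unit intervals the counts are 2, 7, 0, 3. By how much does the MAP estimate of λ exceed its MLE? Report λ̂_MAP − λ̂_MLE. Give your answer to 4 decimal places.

Σxᵢ = 12. Posterior is Gamma(14, 10); MAP = (14−1)/10 = 13/10 ≈ 1.30000.
MLE = x̄ = 12/4 ≈ 3.00000.
Difference = 13/10 − 12/4 = -17/10 ≈ -1.7000.

MAP − MLE = -1.7000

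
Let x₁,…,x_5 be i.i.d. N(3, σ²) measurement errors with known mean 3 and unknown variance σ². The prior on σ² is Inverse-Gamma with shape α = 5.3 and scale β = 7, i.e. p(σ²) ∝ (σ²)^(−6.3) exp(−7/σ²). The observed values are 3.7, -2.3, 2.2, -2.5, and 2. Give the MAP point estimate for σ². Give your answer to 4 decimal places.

Sum of squared deviations about the known mean: SS = (3.7−3)² + (-2.3−3)² + (2.2−3)² + (-2.5−3)² + (2−3)² = 60.47.
The Normal likelihood contributes (σ²)^(−n/2) exp(−SS/(2σ²)), so the posterior is Inverse-Gamma(α + n/2, β + SS/2) = Inverse-Gamma(7.8, 37.235).
The mode of Inverse-Gamma(a, b) is b/(a+1) = 37.235/8.8 ≈ 4.2313.

σ̂²_MAP = 4.2313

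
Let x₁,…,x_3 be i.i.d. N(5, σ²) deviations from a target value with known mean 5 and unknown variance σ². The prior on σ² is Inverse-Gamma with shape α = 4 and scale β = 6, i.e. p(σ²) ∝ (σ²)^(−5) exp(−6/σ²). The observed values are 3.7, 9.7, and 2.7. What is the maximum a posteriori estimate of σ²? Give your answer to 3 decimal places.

σ̂²_MAP = 3.159

Sum of squared deviations about the known mean: SS = (3.7−5)² + (9.7−5)² + (2.7−5)² = 29.07.
The Normal likelihood contributes (σ²)^(−n/2) exp(−SS/(2σ²)), so the posterior is Inverse-Gamma(α + n/2, β + SS/2) = Inverse-Gamma(5.5, 20.535).
The mode of Inverse-Gamma(a, b) is b/(a+1) = 20.535/6.5 ≈ 3.159.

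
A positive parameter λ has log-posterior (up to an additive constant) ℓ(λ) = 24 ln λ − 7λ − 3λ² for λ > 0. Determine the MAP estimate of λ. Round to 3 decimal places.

ℓ'(λ) = 24/λ − 7 − 6λ. Setting this to zero and multiplying by λ: 6λ² + 7λ − 24 = 0.
λ = (−7 + √(7² + 4·6·24)) / (2·6) = (−7 + √625) / 12 = (−7 + 25)/12 = 3/2.
ℓ''(λ) = −24/λ² − 6 < 0, confirming a maximum.

λ̂_MAP = 1.500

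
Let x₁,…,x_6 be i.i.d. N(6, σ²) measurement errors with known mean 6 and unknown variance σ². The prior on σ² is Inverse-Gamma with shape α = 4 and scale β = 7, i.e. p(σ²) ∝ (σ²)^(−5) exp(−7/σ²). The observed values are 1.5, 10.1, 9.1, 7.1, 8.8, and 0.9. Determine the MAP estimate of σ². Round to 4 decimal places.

Sum of squared deviations about the known mean: SS = (1.5−6)² + (10.1−6)² + (9.1−6)² + (7.1−6)² + (8.8−6)² + (0.9−6)² = 81.73.
The Normal likelihood contributes (σ²)^(−n/2) exp(−SS/(2σ²)), so the posterior is Inverse-Gamma(α + n/2, β + SS/2) = Inverse-Gamma(7, 47.865).
The mode of Inverse-Gamma(a, b) is b/(a+1) = 47.865/8 ≈ 5.9831.

σ̂²_MAP = 5.9831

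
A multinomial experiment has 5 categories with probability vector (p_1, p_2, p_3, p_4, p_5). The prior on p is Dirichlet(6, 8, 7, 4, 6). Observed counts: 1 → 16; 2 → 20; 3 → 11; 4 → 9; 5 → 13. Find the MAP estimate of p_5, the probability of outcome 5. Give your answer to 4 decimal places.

MAP estimate: 0.1895

The posterior is Dirichlet(αᵢ + nᵢ) = Dirichlet(22, 28, 18, 13, 19).
For a Dirichlet(a₁,…,a_K) with all aᵢ > 1, the mode has j-th component (aⱼ − 1)/(Σaᵢ − K).
Here Σaᵢ = 100 and K = 5, so p_5 = (19 − 1)/(100 − 5) = 18/95 ≈ 0.1895.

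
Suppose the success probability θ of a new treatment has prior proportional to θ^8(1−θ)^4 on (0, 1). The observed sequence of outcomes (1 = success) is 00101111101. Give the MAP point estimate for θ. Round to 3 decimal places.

θ̂_MAP = 0.652

The prior density ∝ θ^8(1−θ)^4 is the kernel of Beta(9, 5).
Data: 7 successes in 11 trials (from the sequence). The binomial likelihood contributes θ^7(1−θ)^4, so the posterior is Beta(9+7, 5+4) = Beta(16, 9).
For Beta(a, b) with a, b > 1 the mode is (a−1)/(a+b−2) = 15/23 ≈ 0.652.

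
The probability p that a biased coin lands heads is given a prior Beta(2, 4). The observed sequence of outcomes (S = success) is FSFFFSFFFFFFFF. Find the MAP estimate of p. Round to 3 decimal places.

p̂_MAP = 0.167

Prior: Beta(2, 4).
Data: 2 successes in 14 trials (from the sequence). The binomial likelihood contributes p^2(1−p)^12, so the posterior is Beta(2+2, 4+12) = Beta(4, 16).
For Beta(a, b) with a, b > 1 the mode is (a−1)/(a+b−2) = 3/18 ≈ 0.167.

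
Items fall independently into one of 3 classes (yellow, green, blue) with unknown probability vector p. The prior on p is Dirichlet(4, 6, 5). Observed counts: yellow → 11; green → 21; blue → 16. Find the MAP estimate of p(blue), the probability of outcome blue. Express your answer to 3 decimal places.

MAP estimate of p(blue) = 0.333

The posterior is Dirichlet(αᵢ + nᵢ) = Dirichlet(15, 27, 21).
For a Dirichlet(a₁,…,a_K) with all aᵢ > 1, the mode has j-th component (aⱼ − 1)/(Σaᵢ − K).
Here Σaᵢ = 63 and K = 3, so p(blue) = (21 − 1)/(63 − 3) = 20/60 ≈ 0.333.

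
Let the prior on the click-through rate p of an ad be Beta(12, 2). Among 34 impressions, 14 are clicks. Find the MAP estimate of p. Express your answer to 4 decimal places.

Prior: Beta(12, 2).
Data: 14 successes in 34 trials. The binomial likelihood contributes p^14(1−p)^20, so the posterior is Beta(12+14, 2+20) = Beta(26, 22).
For Beta(a, b) with a, b > 1 the mode is (a−1)/(a+b−2) = 25/46 ≈ 0.5435.

p̂_MAP = 0.5435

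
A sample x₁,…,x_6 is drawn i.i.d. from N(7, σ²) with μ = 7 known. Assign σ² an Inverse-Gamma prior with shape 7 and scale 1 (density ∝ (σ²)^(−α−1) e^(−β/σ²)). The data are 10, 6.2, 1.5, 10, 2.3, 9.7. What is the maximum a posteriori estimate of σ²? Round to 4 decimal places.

Sum of squared deviations about the known mean: SS = (10−7)² + (6.2−7)² + (1.5−7)² + (10−7)² + (2.3−7)² + (9.7−7)² = 78.27.
The Normal likelihood contributes (σ²)^(−n/2) exp(−SS/(2σ²)), so the posterior is Inverse-Gamma(α + n/2, β + SS/2) = Inverse-Gamma(10, 40.135).
The mode of Inverse-Gamma(a, b) is b/(a+1) = 40.135/11 ≈ 3.6486.

σ̂²_MAP = 3.6486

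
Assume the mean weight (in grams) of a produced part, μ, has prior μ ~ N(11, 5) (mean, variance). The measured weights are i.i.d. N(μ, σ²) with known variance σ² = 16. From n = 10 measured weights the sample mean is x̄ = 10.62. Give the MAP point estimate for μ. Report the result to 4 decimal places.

n = 10, x̄ = 10.62.
For a Normal prior and Normal likelihood with known variance, the posterior is Normal; its mode equals its mean, the precision-weighted average.
Prior precision 1/σ₀² = 1/5 = 0.2; data precision n/σ² = 10/16 = 0.625.
μ̂ = (0.2·11 + 0.625·10.62) / (0.2 + 0.625) = 8.8375/0.825 = 707/66 ≈ 10.7121.

μ̂_MAP = 10.7121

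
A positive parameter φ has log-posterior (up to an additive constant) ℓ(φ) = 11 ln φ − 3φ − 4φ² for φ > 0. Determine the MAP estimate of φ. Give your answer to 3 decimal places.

φ̂_MAP = 1.000

ℓ'(φ) = 11/φ − 3 − 8φ. Setting this to zero and multiplying by φ: 8φ² + 3φ − 11 = 0.
φ = (−3 + √(3² + 4·8·11)) / (2·8) = (−3 + √361) / 16 = (−3 + 19)/16 = 1.
ℓ''(φ) = −11/φ² − 8 < 0, confirming a maximum.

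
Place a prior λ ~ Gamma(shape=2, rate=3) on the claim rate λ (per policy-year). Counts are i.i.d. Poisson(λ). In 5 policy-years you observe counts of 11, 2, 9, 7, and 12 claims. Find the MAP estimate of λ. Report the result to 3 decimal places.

λ̂_MAP = 5.250

Σxᵢ = 11+2+9+7+12 = 41, with n = 5.
Posterior ∝ λe^(−3λ) · λ^41e^(−5λ) = λ^42e^(−8λ), i.e. Gamma(shape=43, rate=8).
The mode of a Gamma(a, b) with a ≥ 1 (shape–rate) is (a−1)/b = 42/8 ≈ 5.250.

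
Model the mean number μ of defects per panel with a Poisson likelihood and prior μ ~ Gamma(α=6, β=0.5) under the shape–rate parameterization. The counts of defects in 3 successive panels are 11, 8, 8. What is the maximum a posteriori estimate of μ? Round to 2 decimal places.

μ̂_MAP = 9.14

Σxᵢ = 11+8+8 = 27, with n = 3.
Posterior ∝ μ^5e^(−0.5μ) · μ^27e^(−3μ) = μ^32e^(−3.5μ), i.e. Gamma(shape=33, rate=3.5).
The mode of a Gamma(a, b) with a ≥ 1 (shape–rate) is (a−1)/b = 32/3.5 ≈ 9.14.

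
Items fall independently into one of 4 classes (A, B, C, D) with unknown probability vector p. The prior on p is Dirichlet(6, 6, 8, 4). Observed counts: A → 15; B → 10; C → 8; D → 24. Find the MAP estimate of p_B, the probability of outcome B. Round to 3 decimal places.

MAP estimate of p_B = 0.195

The posterior is Dirichlet(αᵢ + nᵢ) = Dirichlet(21, 16, 16, 28).
For a Dirichlet(a₁,…,a_K) with all aᵢ > 1, the mode has j-th component (aⱼ − 1)/(Σaᵢ − K).
Here Σaᵢ = 81 and K = 4, so p_B = (16 − 1)/(81 − 4) = 15/77 ≈ 0.195.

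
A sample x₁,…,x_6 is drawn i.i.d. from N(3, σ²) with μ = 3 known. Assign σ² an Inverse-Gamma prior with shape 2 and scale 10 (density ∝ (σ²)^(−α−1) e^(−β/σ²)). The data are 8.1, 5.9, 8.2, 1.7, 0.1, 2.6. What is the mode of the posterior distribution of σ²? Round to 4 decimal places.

Sum of squared deviations about the known mean: SS = (8.1−3)² + (5.9−3)² + (8.2−3)² + (1.7−3)² + (0.1−3)² + (2.6−3)² = 71.72.
The Normal likelihood contributes (σ²)^(−n/2) exp(−SS/(2σ²)), so the posterior is Inverse-Gamma(α + n/2, β + SS/2) = Inverse-Gamma(5, 45.86).
The mode of Inverse-Gamma(a, b) is b/(a+1) = 45.86/6 ≈ 7.6433.

σ̂²_MAP = 7.6433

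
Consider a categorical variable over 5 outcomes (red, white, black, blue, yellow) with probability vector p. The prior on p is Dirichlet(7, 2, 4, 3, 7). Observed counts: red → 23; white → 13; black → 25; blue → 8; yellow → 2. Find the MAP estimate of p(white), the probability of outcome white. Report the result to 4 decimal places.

MAP estimate of p(white) = 0.1573

The posterior is Dirichlet(αᵢ + nᵢ) = Dirichlet(30, 15, 29, 11, 9).
For a Dirichlet(a₁,…,a_K) with all aᵢ > 1, the mode has j-th component (aⱼ − 1)/(Σaᵢ − K).
Here Σaᵢ = 94 and K = 5, so p(white) = (15 − 1)/(94 − 5) = 14/89 ≈ 0.1573.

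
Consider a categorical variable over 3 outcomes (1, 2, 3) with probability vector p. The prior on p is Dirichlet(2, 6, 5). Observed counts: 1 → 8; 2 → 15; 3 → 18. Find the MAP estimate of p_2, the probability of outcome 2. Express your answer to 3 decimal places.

The posterior is Dirichlet(αᵢ + nᵢ) = Dirichlet(10, 21, 23).
For a Dirichlet(a₁,…,a_K) with all aᵢ > 1, the mode has j-th component (aⱼ − 1)/(Σaᵢ − K).
Here Σaᵢ = 54 and K = 3, so p_2 = (21 − 1)/(54 − 3) = 20/51 ≈ 0.392.

MAP estimate: 0.392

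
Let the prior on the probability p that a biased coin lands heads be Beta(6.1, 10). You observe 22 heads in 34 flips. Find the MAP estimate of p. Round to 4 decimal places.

Prior: Beta(6.1, 10).
Data: 22 successes in 34 trials. The binomial likelihood contributes p^22(1−p)^12, so the posterior is Beta(6.1+22, 10+12) = Beta(28.1, 22).
For Beta(a, b) with a, b > 1 the mode is (a−1)/(a+b−2) = 27.1/48.1 ≈ 0.5634.

p̂_MAP = 0.5634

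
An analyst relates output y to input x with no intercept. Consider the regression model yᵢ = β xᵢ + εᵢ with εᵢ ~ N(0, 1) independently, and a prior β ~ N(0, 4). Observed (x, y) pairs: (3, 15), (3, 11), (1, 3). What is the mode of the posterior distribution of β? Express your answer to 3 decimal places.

log p(β | y) = −Σ(yᵢ − βxᵢ)²/(2·1) − β²/(2·4) + const.
Setting the derivative to zero: Σxᵢ(yᵢ − βxᵢ)/1 − β/4 = 0, so β = Σxᵢyᵢ / (Σxᵢ² + σ²/τ²).
Σxᵢyᵢ = 3·15 + 3·11 + 1·3 = 81; Σxᵢ² = 19; σ²/τ² = 0.25.
β̂_MAP = 81 / (19 + 0.25) = 81/19.25 ≈ 4.208.

β̂_MAP = 4.208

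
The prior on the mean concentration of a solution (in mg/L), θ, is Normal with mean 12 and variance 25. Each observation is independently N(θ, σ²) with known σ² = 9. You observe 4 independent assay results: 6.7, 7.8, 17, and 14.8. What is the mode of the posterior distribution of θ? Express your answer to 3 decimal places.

n = 4; x̄ = (6.7 + 7.8 + 17 + 14.8)/4 = 46.3/4 = 11.575.
For a Normal prior and Normal likelihood with known variance, the posterior is Normal; its mode equals its mean, the precision-weighted average.
Prior precision 1/σ₀² = 1/25 = 0.04; data precision n/σ² = 4/9.
θ̂ = (0.04·12 + (4/9)·11.575) / (0.04 + 4/9) = (2531/450)/(109/225) = 2531/218 ≈ 11.610.

θ̂_MAP = 11.610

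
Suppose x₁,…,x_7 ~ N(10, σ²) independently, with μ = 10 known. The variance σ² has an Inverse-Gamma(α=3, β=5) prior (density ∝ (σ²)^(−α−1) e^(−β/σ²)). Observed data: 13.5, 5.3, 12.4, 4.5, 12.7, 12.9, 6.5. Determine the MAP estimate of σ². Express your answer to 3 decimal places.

σ̂²_MAP = 7.220

Sum of squared deviations about the known mean: SS = (13.5−10)² + (5.3−10)² + (12.4−10)² + (4.5−10)² + (12.7−10)² + (12.9−10)² + (6.5−10)² = 98.3.
The Normal likelihood contributes (σ²)^(−n/2) exp(−SS/(2σ²)), so the posterior is Inverse-Gamma(α + n/2, β + SS/2) = Inverse-Gamma(6.5, 54.15).
The mode of Inverse-Gamma(a, b) is b/(a+1) = 54.15/7.5 ≈ 7.220.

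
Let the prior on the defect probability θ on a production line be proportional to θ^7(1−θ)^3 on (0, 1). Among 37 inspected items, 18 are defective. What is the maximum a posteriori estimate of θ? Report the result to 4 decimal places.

The prior density ∝ θ^7(1−θ)^3 is the kernel of Beta(8, 4).
Data: 18 successes in 37 trials. The binomial likelihood contributes θ^18(1−θ)^19, so the posterior is Beta(8+18, 4+19) = Beta(26, 23).
For Beta(a, b) with a, b > 1 the mode is (a−1)/(a+b−2) = 25/47 ≈ 0.5319.

θ̂_MAP = 0.5319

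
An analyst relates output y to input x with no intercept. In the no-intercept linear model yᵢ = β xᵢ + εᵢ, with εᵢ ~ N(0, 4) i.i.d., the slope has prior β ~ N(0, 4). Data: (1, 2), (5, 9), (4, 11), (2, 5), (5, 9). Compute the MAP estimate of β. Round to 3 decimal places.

log p(β | y) = −Σ(yᵢ − βxᵢ)²/(2·4) − β²/(2·4) + const.
Setting the derivative to zero: Σxᵢ(yᵢ − βxᵢ)/4 − β/4 = 0, so β = Σxᵢyᵢ / (Σxᵢ² + σ²/τ²).
Σxᵢyᵢ = 1·2 + 5·9 + 4·11 + 2·5 + 5·9 = 146; Σxᵢ² = 71; σ²/τ² = 1.
β̂_MAP = 146 / (71 + 1) = 146/72 ≈ 2.028.

β̂_MAP = 2.028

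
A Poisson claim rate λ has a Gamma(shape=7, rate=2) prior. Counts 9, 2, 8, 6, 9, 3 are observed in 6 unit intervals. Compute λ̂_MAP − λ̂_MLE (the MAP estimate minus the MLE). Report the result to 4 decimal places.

Σxᵢ = 37. Posterior is Gamma(44, 8); MAP = (44−1)/8 = 43/8 ≈ 5.37500.
MLE = x̄ = 37/6 ≈ 6.16667.
Difference = 43/8 − 37/6 = -19/24 ≈ -0.7917.

MAP − MLE = -0.7917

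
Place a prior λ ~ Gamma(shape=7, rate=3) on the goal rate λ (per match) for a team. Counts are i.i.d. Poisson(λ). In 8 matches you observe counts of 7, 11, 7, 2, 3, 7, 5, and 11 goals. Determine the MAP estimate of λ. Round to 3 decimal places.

λ̂_MAP = 5.364

Σxᵢ = 7+11+7+2+3+7+5+11 = 53, with n = 8.
Posterior ∝ λ^6e^(−3λ) · λ^53e^(−8λ) = λ^59e^(−11λ), i.e. Gamma(shape=60, rate=11).
The mode of a Gamma(a, b) with a ≥ 1 (shape–rate) is (a−1)/b = 59/11 ≈ 5.364.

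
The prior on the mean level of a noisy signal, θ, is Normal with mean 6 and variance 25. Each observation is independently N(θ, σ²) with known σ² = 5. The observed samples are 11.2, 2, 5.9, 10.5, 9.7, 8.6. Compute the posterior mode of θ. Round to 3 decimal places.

n = 6; x̄ = (11.2 + 2 + 5.9 + 10.5 + 9.7 + 8.6)/6 = 47.9/6 = 479/60 ≈ 7.9833.
For a Normal prior and Normal likelihood with known variance, the posterior is Normal; its mode equals its mean, the precision-weighted average.
Prior precision 1/σ₀² = 1/25 = 0.04; data precision n/σ² = 6/5 = 1.2.
θ̂ = (0.04·6 + 1.2·(479/60)) / (0.04 + 1.2) = 9.82/1.24 = 491/62 ≈ 7.919.

θ̂_MAP = 7.919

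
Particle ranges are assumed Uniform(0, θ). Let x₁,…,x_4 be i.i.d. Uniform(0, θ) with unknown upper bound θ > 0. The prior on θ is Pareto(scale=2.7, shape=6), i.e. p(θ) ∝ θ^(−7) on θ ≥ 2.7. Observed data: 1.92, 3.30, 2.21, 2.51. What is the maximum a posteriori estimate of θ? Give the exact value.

The Uniform(0, θ) likelihood is θ^(−n) for θ ≥ max(xᵢ), zero otherwise. Here max(xᵢ) = 3.30.
Posterior ∝ θ^(−7) · θ^(−4) = θ^(−11) on θ ≥ max(2.7, 3.30) = 3.30.
This density is strictly decreasing in θ, so the posterior mode lies at the lower boundary of the support.

θ̂_MAP = 3.30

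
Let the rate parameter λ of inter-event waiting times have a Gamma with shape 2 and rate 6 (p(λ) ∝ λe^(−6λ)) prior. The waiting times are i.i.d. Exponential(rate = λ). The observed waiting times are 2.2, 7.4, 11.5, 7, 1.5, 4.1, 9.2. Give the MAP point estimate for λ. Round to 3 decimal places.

The Exponential(rate=λ) likelihood is ∝ λ^n e^(−λΣtᵢ). Here n = 7 and Σtᵢ = 2.2 + 7.4 + 11.5 + 7 + 1.5 + 4.1 + 9.2 = 42.9.
Posterior ∝ λe^(−6λ) · λ^7e^(−42.9λ) = λ^8e^(−48.9λ), i.e. Gamma(9, 48.9).
Mode = (a−1)/b = 8/48.9 ≈ 0.164.

λ̂_MAP = 0.164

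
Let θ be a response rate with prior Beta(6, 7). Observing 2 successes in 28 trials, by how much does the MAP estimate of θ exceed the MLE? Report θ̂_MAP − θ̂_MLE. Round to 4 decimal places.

Posterior is Beta(8, 33); MAP = (8−1)/(41−2) = 7/39 ≈ 0.17949.
MLE ignores the prior: θ̂_MLE = k/n = 2/28 ≈ 0.07143.
Difference = 7/39 − 2/28 = 59/546 ≈ 0.1081.

MAP − MLE = 0.1081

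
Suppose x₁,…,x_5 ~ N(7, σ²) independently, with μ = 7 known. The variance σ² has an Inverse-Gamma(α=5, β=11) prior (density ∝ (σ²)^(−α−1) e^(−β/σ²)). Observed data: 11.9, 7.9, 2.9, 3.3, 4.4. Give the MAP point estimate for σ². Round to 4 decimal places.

Sum of squared deviations about the known mean: SS = (11.9−7)² + (7.9−7)² + (2.9−7)² + (3.3−7)² + (4.4−7)² = 62.08.
The Normal likelihood contributes (σ²)^(−n/2) exp(−SS/(2σ²)), so the posterior is Inverse-Gamma(α + n/2, β + SS/2) = Inverse-Gamma(7.5, 42.04).
The mode of Inverse-Gamma(a, b) is b/(a+1) = 42.04/8.5 ≈ 4.9459.

σ̂²_MAP = 4.9459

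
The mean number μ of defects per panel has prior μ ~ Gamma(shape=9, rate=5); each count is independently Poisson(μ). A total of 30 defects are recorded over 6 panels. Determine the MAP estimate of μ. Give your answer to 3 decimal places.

Σxᵢ = 30, n = 6.
Posterior ∝ μ^8e^(−5μ) · μ^30e^(−6μ) = μ^38e^(−11μ), i.e. Gamma(shape=39, rate=11).
The mode of a Gamma(a, b) with a ≥ 1 (shape–rate) is (a−1)/b = 38/11 ≈ 3.455.

μ̂_MAP = 3.455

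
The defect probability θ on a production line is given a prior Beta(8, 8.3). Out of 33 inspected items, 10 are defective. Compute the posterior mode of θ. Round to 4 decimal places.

θ̂_MAP = 0.3594

Prior: Beta(8, 8.3).
Data: 10 successes in 33 trials. The binomial likelihood contributes θ^10(1−θ)^23, so the posterior is Beta(8+10, 8.3+23) = Beta(18, 31.3).
For Beta(a, b) with a, b > 1 the mode is (a−1)/(a+b−2) = 17/47.3 ≈ 0.3594.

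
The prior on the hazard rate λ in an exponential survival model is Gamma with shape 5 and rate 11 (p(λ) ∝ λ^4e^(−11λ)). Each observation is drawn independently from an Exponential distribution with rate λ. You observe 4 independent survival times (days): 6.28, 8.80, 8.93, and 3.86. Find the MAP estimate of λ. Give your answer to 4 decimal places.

λ̂_MAP = 0.2058

The Exponential(rate=λ) likelihood is ∝ λ^n e^(−λΣtᵢ). Here n = 4 and Σtᵢ = 6.28 + 8.80 + 8.93 + 3.86 = 27.87.
Posterior ∝ λ^4e^(−11λ) · λ^4e^(−27.87λ) = λ^8e^(−38.87λ), i.e. Gamma(9, 38.87).
Mode = (a−1)/b = 8/38.87 ≈ 0.2058.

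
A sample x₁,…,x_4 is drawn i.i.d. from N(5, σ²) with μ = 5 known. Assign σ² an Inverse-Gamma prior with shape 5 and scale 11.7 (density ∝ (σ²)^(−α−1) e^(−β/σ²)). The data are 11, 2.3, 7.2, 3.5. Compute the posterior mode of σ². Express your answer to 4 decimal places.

σ̂²_MAP = 4.6113

Sum of squared deviations about the known mean: SS = (11−5)² + (2.3−5)² + (7.2−5)² + (3.5−5)² = 50.38.
The Normal likelihood contributes (σ²)^(−n/2) exp(−SS/(2σ²)), so the posterior is Inverse-Gamma(α + n/2, β + SS/2) = Inverse-Gamma(7, 36.89).
The mode of Inverse-Gamma(a, b) is b/(a+1) = 36.89/8 ≈ 4.6113.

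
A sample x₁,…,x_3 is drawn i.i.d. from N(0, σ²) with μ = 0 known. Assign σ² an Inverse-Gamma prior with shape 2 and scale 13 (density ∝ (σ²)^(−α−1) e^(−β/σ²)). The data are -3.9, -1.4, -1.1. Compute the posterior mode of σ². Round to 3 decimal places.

σ̂²_MAP = 4.931

Sum of squared deviations about the known mean: SS = (-3.9−0)² + (-1.4−0)² + (-1.1−0)² = 18.38.
The Normal likelihood contributes (σ²)^(−n/2) exp(−SS/(2σ²)), so the posterior is Inverse-Gamma(α + n/2, β + SS/2) = Inverse-Gamma(3.5, 22.19).
The mode of Inverse-Gamma(a, b) is b/(a+1) = 22.19/4.5 ≈ 4.931.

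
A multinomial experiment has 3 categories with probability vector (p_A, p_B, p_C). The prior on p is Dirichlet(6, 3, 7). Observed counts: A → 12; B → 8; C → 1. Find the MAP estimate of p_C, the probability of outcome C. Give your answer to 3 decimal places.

The posterior is Dirichlet(αᵢ + nᵢ) = Dirichlet(18, 11, 8).
For a Dirichlet(a₁,…,a_K) with all aᵢ > 1, the mode has j-th component (aⱼ − 1)/(Σaᵢ − K).
Here Σaᵢ = 37 and K = 3, so p_C = (8 − 1)/(37 − 3) = 7/34 ≈ 0.206.

MAP estimate of p_C = 0.206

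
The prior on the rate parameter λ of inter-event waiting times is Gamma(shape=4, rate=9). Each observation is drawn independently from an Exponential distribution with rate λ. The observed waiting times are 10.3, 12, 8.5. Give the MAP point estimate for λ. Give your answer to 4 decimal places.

λ̂_MAP = 0.1508

The Exponential(rate=λ) likelihood is ∝ λ^n e^(−λΣtᵢ). Here n = 3 and Σtᵢ = 10.3 + 12 + 8.5 = 30.8.
Posterior ∝ λ^3e^(−9λ) · λ^3e^(−30.8λ) = λ^6e^(−39.8λ), i.e. Gamma(7, 39.8).
Mode = (a−1)/b = 6/39.8 ≈ 0.1508.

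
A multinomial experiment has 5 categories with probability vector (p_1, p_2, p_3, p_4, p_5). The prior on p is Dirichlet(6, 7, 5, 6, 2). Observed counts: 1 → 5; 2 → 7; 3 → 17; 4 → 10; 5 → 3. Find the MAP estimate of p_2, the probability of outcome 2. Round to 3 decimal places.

The posterior is Dirichlet(αᵢ + nᵢ) = Dirichlet(11, 14, 22, 16, 5).
For a Dirichlet(a₁,…,a_K) with all aᵢ > 1, the mode has j-th component (aⱼ − 1)/(Σaᵢ − K).
Here Σaᵢ = 68 and K = 5, so p_2 = (14 − 1)/(68 − 5) = 13/63 ≈ 0.206.

MAP estimate: 0.206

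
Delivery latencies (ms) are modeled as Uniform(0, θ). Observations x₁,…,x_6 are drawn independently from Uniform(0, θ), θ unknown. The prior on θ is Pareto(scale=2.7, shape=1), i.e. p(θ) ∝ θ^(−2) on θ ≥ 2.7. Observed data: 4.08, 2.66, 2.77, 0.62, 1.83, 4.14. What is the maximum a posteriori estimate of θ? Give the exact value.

The Uniform(0, θ) likelihood is θ^(−n) for θ ≥ max(xᵢ), zero otherwise. Here max(xᵢ) = 4.14.
Posterior ∝ θ^(−2) · θ^(−6) = θ^(−8) on θ ≥ max(2.7, 4.14) = 4.14.
This density is strictly decreasing in θ, so the posterior mode lies at the lower boundary of the support.

θ̂_MAP = 4.14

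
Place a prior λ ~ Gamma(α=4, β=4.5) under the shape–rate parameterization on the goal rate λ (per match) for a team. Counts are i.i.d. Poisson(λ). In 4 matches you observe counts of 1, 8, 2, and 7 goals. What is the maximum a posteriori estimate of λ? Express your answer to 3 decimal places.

λ̂_MAP = 2.471

Σxᵢ = 1+8+2+7 = 18, with n = 4.
Posterior ∝ λ^3e^(−4.5λ) · λ^18e^(−4λ) = λ^21e^(−8.5λ), i.e. Gamma(shape=22, rate=8.5).
The mode of a Gamma(a, b) with a ≥ 1 (shape–rate) is (a−1)/b = 21/8.5 ≈ 2.471.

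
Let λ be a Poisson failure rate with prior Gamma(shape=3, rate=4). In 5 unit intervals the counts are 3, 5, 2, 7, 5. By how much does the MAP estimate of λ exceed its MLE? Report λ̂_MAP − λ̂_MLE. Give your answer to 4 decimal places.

MAP − MLE = -1.7333

Σxᵢ = 22. Posterior is Gamma(25, 9); MAP = (25−1)/9 = 24/9 ≈ 2.66667.
MLE = x̄ = 22/5 ≈ 4.40000.
Difference = 24/9 − 22/5 = -26/15 ≈ -1.7333.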